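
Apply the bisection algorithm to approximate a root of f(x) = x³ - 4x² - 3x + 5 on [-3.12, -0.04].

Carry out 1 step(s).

f(x) = x³ - 4x² - 3x + 5
Initial interval: [-3.12, -0.04]

Iteration 1:
  c_1 = (-3.120000 + (-0.040000))/2 = -1.580000
  f(c_1) = f(-1.580000) = -4.189912
  f(a) × f(c) ≥ 0, new interval: [-1.580000, -0.040000]

After 1 iteration(s), the approximation is c_1 = -1.580000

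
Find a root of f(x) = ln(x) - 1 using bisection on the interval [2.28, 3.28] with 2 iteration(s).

f(x) = ln(x) - 1
Initial interval: [2.28, 3.28]

Iteration 1:
  c_1 = (2.280000 + 3.280000)/2 = 2.780000
  f(c_1) = f(2.780000) = 0.022451
  f(a) × f(c) < 0, new interval: [2.280000, 2.780000]
Iteration 2:
  c_2 = (2.280000 + 2.780000)/2 = 2.530000
  f(c_2) = f(2.530000) = -0.071781
  f(a) × f(c) ≥ 0, new interval: [2.530000, 2.780000]

After 2 iteration(s), the approximation is c_2 = 2.530000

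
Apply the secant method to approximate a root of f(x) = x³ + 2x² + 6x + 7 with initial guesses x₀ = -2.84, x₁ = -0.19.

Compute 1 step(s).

f(x) = x³ + 2x² + 6x + 7
x₀ = -2.84, x₁ = -0.19

Secant formula: x_{n+1} = x_n - f(x_n)(x_n - x_{n-1})/(f(x_n) - f(x_{n-1}))

Iteration 1:
  f(-2.840000) = -16.815104
  f(-0.190000) = 5.925341
  x_2 = -0.190000 - 5.925341×(-0.190000 - (-2.840000))/(5.925341 - (-16.815104))
       = -0.880495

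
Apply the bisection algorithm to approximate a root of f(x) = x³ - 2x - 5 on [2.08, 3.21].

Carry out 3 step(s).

f(x) = x³ - 2x - 5
Initial interval: [2.08, 3.21]

Iteration 1:
  c_1 = (2.080000 + 3.210000)/2 = 2.645000
  f(c_1) = f(2.645000) = 8.214486
  f(a) × f(c) < 0, new interval: [2.080000, 2.645000]
Iteration 2:
  c_2 = (2.080000 + 2.645000)/2 = 2.362500
  f(c_2) = f(2.362500) = 3.461072
  f(a) × f(c) < 0, new interval: [2.080000, 2.362500]
Iteration 3:
  c_3 = (2.080000 + 2.362500)/2 = 2.221250
  f(c_3) = f(2.221250) = 1.517040
  f(a) × f(c) < 0, new interval: [2.080000, 2.221250]

After 3 iteration(s), the approximation is c_3 = 2.221250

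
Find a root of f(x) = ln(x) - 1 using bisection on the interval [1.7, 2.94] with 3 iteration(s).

f(x) = ln(x) - 1
Initial interval: [1.7, 2.94]

Iteration 1:
  c_1 = (1.700000 + 2.940000)/2 = 2.320000
  f(c_1) = f(2.320000) = -0.158433
  f(a) × f(c) ≥ 0, new interval: [2.320000, 2.940000]
Iteration 2:
  c_2 = (2.320000 + 2.940000)/2 = 2.630000
  f(c_2) = f(2.630000) = -0.033016
  f(a) × f(c) ≥ 0, new interval: [2.630000, 2.940000]
Iteration 3:
  c_3 = (2.630000 + 2.940000)/2 = 2.785000
  f(c_3) = f(2.785000) = 0.024248
  f(a) × f(c) < 0, new interval: [2.630000, 2.785000]

After 3 iteration(s), the approximation is c_3 = 2.785000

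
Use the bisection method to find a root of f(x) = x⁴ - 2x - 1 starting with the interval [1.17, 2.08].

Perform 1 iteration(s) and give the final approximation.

f(x) = x⁴ - 2x - 1
Initial interval: [1.17, 2.08]

Iteration 1:
  c_1 = (1.170000 + 2.080000)/2 = 1.625000
  f(c_1) = f(1.625000) = 2.722900
  f(a) × f(c) < 0, new interval: [1.170000, 1.625000]

After 1 iteration(s), the approximation is c_1 = 1.625000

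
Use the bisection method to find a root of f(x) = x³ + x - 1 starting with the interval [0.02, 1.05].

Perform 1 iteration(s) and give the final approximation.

f(x) = x³ + x - 1
Initial interval: [0.02, 1.05]

Iteration 1:
  c_1 = (0.020000 + 1.050000)/2 = 0.535000
  f(c_1) = f(0.535000) = -0.311870
  f(a) × f(c) ≥ 0, new interval: [0.535000, 1.050000]

After 1 iteration(s), the approximation is c_1 = 0.535000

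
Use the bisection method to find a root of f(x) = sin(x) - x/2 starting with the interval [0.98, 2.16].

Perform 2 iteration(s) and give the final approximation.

f(x) = sin(x) - x/2
Initial interval: [0.98, 2.16]

Iteration 1:
  c_1 = (0.980000 + 2.160000)/2 = 1.570000
  f(c_1) = f(1.570000) = 0.215000
  f(a) × f(c) ≥ 0, new interval: [1.570000, 2.160000]
Iteration 2:
  c_2 = (1.570000 + 2.160000)/2 = 1.865000
  f(c_2) = f(1.865000) = 0.024533
  f(a) × f(c) ≥ 0, new interval: [1.865000, 2.160000]

After 2 iteration(s), the approximation is c_2 = 1.865000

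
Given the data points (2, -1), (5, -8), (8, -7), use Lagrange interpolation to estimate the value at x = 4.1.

Lagrange interpolation formula:
P(x) = Σ yᵢ × Lᵢ(x)
where Lᵢ(x) = Π_{j≠i} (x - xⱼ)/(xᵢ - xⱼ)

L_0(4.1) = (4.1 - 5)/(2 - 5) × (4.1 - 8)/(2 - 8) = 0.195000
L_1(4.1) = (4.1 - 2)/(5 - 2) × (4.1 - 8)/(5 - 8) = 0.910000
L_2(4.1) = (4.1 - 2)/(8 - 2) × (4.1 - 5)/(8 - 5) = -0.105000

P(4.1) = (-1)×L_0(4.1) + (-8)×L_1(4.1) + (-7)×L_2(4.1)
P(4.1) = -6.740000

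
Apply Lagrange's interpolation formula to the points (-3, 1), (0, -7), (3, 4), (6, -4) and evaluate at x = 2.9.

Lagrange interpolation formula:
P(x) = Σ yᵢ × Lᵢ(x)
where Lᵢ(x) = Π_{j≠i} (x - xⱼ)/(xᵢ - xⱼ)

L_0(2.9) = (2.9 - 0)/(-3 - 0) × (2.9 - 3)/(-3 - 3) × (2.9 - 6)/(-3 - 6) = -0.005549
L_1(2.9) = (2.9 - (-3))/(0 - (-3)) × (2.9 - 3)/(0 - 3) × (2.9 - 6)/(0 - 6) = 0.033870
L_2(2.9) = (2.9 - (-3))/(3 - (-3)) × (2.9 - 0)/(3 - 0) × (2.9 - 6)/(3 - 6) = 0.982241
L_3(2.9) = (2.9 - (-3))/(6 - (-3)) × (2.9 - 0)/(6 - 0) × (2.9 - 3)/(6 - 3) = -0.010562

P(2.9) = 1×L_0(2.9) + (-7)×L_1(2.9) + 4×L_2(2.9) + (-4)×L_3(2.9)
P(2.9) = 3.728568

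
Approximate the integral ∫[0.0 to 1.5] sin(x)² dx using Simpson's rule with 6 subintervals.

f(x) = sin(x)²
a = 0.0, b = 1.5, n = 6
h = (b - a)/n = 0.250000

Simpson's rule: (h/3)[f(x₀) + 4f(x₁) + 2f(x₂) + ... + f(xₙ)]

x_0 = 0.0000, f(x_0) = 0.000000, coefficient = 1
x_1 = 0.2500, f(x_1) = 0.061209, coefficient = 4
x_2 = 0.5000, f(x_2) = 0.229849, coefficient = 2
x_3 = 0.7500, f(x_3) = 0.464631, coefficient = 4
x_4 = 1.0000, f(x_4) = 0.708073, coefficient = 2
x_5 = 1.2500, f(x_5) = 0.900572, coefficient = 4
x_6 = 1.5000, f(x_6) = 0.994996, coefficient = 1

I ≈ (0.250000/3) × 8.576488 = 0.714707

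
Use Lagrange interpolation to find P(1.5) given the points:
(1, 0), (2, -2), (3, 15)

Lagrange interpolation formula:
P(x) = Σ yᵢ × Lᵢ(x)
where Lᵢ(x) = Π_{j≠i} (x - xⱼ)/(xᵢ - xⱼ)

L_0(1.5) = (1.5 - 2)/(1 - 2) × (1.5 - 3)/(1 - 3) = 0.375000
L_1(1.5) = (1.5 - 1)/(2 - 1) × (1.5 - 3)/(2 - 3) = 0.750000
L_2(1.5) = (1.5 - 1)/(3 - 1) × (1.5 - 2)/(3 - 2) = -0.125000

P(1.5) = 0×L_0(1.5) + (-2)×L_1(1.5) + 15×L_2(1.5)
P(1.5) = -3.375000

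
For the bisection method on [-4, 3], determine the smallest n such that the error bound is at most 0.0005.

We need (b-a)/2^n ≤ 0.0005
(3 - (-4))/2^n ≤ 0.0005
7/2^n ≤ 0.0005
2^n ≥ 14000
n ≥ log₂(14000) = 13.77
n ≥ 14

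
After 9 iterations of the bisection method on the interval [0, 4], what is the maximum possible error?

Bisection error bound: |error| ≤ (b-a)/2^n
|error| ≤ (4 - 0)/2^9 = 4/2^9
|error| ≤ 0.0078125000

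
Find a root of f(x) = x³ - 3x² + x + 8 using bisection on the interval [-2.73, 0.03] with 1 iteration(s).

f(x) = x³ - 3x² + x + 8
Initial interval: [-2.73, 0.03]

Iteration 1:
  c_1 = (-2.730000 + 0.030000)/2 = -1.350000
  f(c_1) = f(-1.350000) = -1.277875
  f(a) × f(c) ≥ 0, new interval: [-1.350000, 0.030000]

After 1 iteration(s), the approximation is c_1 = -1.350000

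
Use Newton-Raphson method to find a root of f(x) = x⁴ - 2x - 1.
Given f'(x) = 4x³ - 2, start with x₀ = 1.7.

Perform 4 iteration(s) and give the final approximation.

f(x) = x⁴ - 2x - 1
f'(x) = 4x³ - 2
x₀ = 1.7

Newton-Raphson formula: x_{n+1} = x_n - f(x_n)/f'(x_n)

Iteration 1:
  f(1.700000) = 3.952100
  f'(1.700000) = 17.652000
  x_1 = 1.700000 - 3.952100/17.652000 = 1.476110
Iteration 2:
  f(1.476110) = 0.795392
  f'(1.476110) = 10.865198
  x_2 = 1.476110 - 0.795392/10.865198 = 1.402905
Iteration 3:
  f(1.402905) = 0.067773
  f'(1.402905) = 9.044464
  x_3 = 1.402905 - 0.067773/9.044464 = 1.395412
Iteration 4:
  f(1.395412) = 0.000661
  f'(1.395412) = 8.868432
  x_4 = 1.395412 - 0.000661/8.868432 = 1.395337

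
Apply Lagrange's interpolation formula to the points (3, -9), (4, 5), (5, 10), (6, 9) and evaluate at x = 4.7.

Lagrange interpolation formula:
P(x) = Σ yᵢ × Lᵢ(x)
where Lᵢ(x) = Π_{j≠i} (x - xⱼ)/(xᵢ - xⱼ)

L_0(4.7) = (4.7 - 4)/(3 - 4) × (4.7 - 5)/(3 - 5) × (4.7 - 6)/(3 - 6) = -0.045500
L_1(4.7) = (4.7 - 3)/(4 - 3) × (4.7 - 5)/(4 - 5) × (4.7 - 6)/(4 - 6) = 0.331500
L_2(4.7) = (4.7 - 3)/(5 - 3) × (4.7 - 4)/(5 - 4) × (4.7 - 6)/(5 - 6) = 0.773500
L_3(4.7) = (4.7 - 3)/(6 - 3) × (4.7 - 4)/(6 - 4) × (4.7 - 5)/(6 - 5) = -0.059500

P(4.7) = (-9)×L_0(4.7) + 5×L_1(4.7) + 10×L_2(4.7) + 9×L_3(4.7)
P(4.7) = 9.266500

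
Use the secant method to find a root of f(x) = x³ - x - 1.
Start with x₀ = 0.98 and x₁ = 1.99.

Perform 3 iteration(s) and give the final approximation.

f(x) = x³ - x - 1
x₀ = 0.98, x₁ = 1.99

Secant formula: x_{n+1} = x_n - f(x_n)(x_n - x_{n-1})/(f(x_n) - f(x_{n-1}))

Iteration 1:
  f(0.980000) = -1.038808
  f(1.990000) = 4.890599
  x_2 = 1.990000 - 4.890599×(1.990000 - 0.980000)/(4.890599 - (-1.038808))
       = 1.156948
Iteration 2:
  f(1.990000) = 4.890599
  f(1.156948) = -0.608340
  x_3 = 1.156948 - (-0.608340)×(1.156948 - 1.990000)/(-0.608340 - 4.890599)
       = 1.249107
Iteration 3:
  f(1.156948) = -0.608340
  f(1.249107) = -0.300164
  x_4 = 1.249107 - (-0.300164)×(1.249107 - 1.156948)/(-0.300164 - (-0.608340))
       = 1.338871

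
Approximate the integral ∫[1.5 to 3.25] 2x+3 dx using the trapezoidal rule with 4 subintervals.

f(x) = 2x+3
a = 1.5, b = 3.25, n = 4
h = (b - a)/n = 0.437500

Trapezoidal rule: (h/2)[f(x₀) + 2f(x₁) + 2f(x₂) + ... + f(xₙ)]

x_0 = 1.5000, f(x_0) = 6.000000, coefficient = 1
x_1 = 1.9375, f(x_1) = 6.875000, coefficient = 2
x_2 = 2.3750, f(x_2) = 7.750000, coefficient = 2
x_3 = 2.8125, f(x_3) = 8.625000, coefficient = 2
x_4 = 3.2500, f(x_4) = 9.500000, coefficient = 1

I ≈ (0.437500/2) × 62.000000 = 13.562500
Exact value: 13.562500
Error: 0.000000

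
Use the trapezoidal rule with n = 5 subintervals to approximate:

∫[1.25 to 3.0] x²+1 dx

f(x) = x²+1
a = 1.25, b = 3.0, n = 5
h = (b - a)/n = 0.350000

Trapezoidal rule: (h/2)[f(x₀) + 2f(x₁) + 2f(x₂) + ... + f(xₙ)]

x_0 = 1.2500, f(x_0) = 2.562500, coefficient = 1
x_1 = 1.6000, f(x_1) = 3.560000, coefficient = 2
x_2 = 1.9500, f(x_2) = 4.802500, coefficient = 2
x_3 = 2.3000, f(x_3) = 6.290000, coefficient = 2
x_4 = 2.6500, f(x_4) = 8.022500, coefficient = 2
x_5 = 3.0000, f(x_5) = 10.000000, coefficient = 1

I ≈ (0.350000/2) × 57.912500 = 10.134688
Exact value: 10.098958
Error: 0.035729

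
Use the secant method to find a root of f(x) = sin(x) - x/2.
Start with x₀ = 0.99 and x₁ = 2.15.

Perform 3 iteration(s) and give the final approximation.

f(x) = sin(x) - x/2
x₀ = 0.99, x₁ = 2.15

Secant formula: x_{n+1} = x_n - f(x_n)(x_n - x_{n-1})/(f(x_n) - f(x_{n-1}))

Iteration 1:
  f(0.990000) = 0.341026
  f(2.150000) = -0.238101
  x_2 = 2.150000 - (-0.238101)×(2.150000 - 0.990000)/(-0.238101 - 0.341026)
       = 1.673080
Iteration 2:
  f(2.150000) = -0.238101
  f(1.673080) = 0.158234
  x_3 = 1.673080 - 0.158234×(1.673080 - 2.150000)/(0.158234 - (-0.238101))
       = 1.863487
Iteration 3:
  f(1.673080) = 0.158234
  f(1.863487) = 0.025728
  x_4 = 1.863487 - 0.025728×(1.863487 - 1.673080)/(0.025728 - 0.158234)
       = 1.900457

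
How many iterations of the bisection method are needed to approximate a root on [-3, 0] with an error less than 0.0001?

We need (b-a)/2^n ≤ 0.0001
(0 - (-3))/2^n ≤ 0.0001
3/2^n ≤ 0.0001
2^n ≥ 30000
n ≥ log₂(30000) = 14.87
n ≥ 15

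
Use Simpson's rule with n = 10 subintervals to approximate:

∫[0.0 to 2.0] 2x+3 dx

f(x) = 2x+3
a = 0.0, b = 2.0, n = 10
h = (b - a)/n = 0.200000

Simpson's rule: (h/3)[f(x₀) + 4f(x₁) + 2f(x₂) + ... + f(xₙ)]

x_0 = 0.0000, f(x_0) = 3.000000, coefficient = 1
x_1 = 0.2000, f(x_1) = 3.400000, coefficient = 4
x_2 = 0.4000, f(x_2) = 3.800000, coefficient = 2
x_3 = 0.6000, f(x_3) = 4.200000, coefficient = 4
x_4 = 0.8000, f(x_4) = 4.600000, coefficient = 2
x_5 = 1.0000, f(x_5) = 5.000000, coefficient = 4
x_6 = 1.2000, f(x_6) = 5.400000, coefficient = 2
x_7 = 1.4000, f(x_7) = 5.800000, coefficient = 4
x_8 = 1.6000, f(x_8) = 6.200000, coefficient = 2
x_9 = 1.8000, f(x_9) = 6.600000, coefficient = 4
x_10 = 2.0000, f(x_10) = 7.000000, coefficient = 1

I ≈ (0.200000/3) × 150.000000 = 10.000000
Exact value: 10.000000
Error: 0.000000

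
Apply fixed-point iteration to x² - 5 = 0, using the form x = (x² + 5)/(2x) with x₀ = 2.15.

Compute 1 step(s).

Equation: x² - 5 = 0
Fixed-point form: x = (x² + 5)/(2x)
x₀ = 2.15

x_1 = g(2.150000) = 2.237791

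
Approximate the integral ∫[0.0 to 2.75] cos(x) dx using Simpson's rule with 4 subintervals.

f(x) = cos(x)
a = 0.0, b = 2.75, n = 4
h = (b - a)/n = 0.687500

Simpson's rule: (h/3)[f(x₀) + 4f(x₁) + 2f(x₂) + ... + f(xₙ)]

x_0 = 0.0000, f(x_0) = 1.000000, coefficient = 1
x_1 = 0.6875, f(x_1) = 0.772835, coefficient = 4
x_2 = 1.3750, f(x_2) = 0.194548, coefficient = 2
x_3 = 2.0625, f(x_3) = -0.472128, coefficient = 4
x_4 = 2.7500, f(x_4) = -0.924302, coefficient = 1

I ≈ (0.687500/3) × 1.667619 = 0.382163
Exact value: 0.381661
Error: 0.000502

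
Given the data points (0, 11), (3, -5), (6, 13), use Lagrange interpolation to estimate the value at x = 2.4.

Lagrange interpolation formula:
P(x) = Σ yᵢ × Lᵢ(x)
where Lᵢ(x) = Π_{j≠i} (x - xⱼ)/(xᵢ - xⱼ)

L_0(2.4) = (2.4 - 3)/(0 - 3) × (2.4 - 6)/(0 - 6) = 0.120000
L_1(2.4) = (2.4 - 0)/(3 - 0) × (2.4 - 6)/(3 - 6) = 0.960000
L_2(2.4) = (2.4 - 0)/(6 - 0) × (2.4 - 3)/(6 - 3) = -0.080000

P(2.4) = 11×L_0(2.4) + (-5)×L_1(2.4) + 13×L_2(2.4)
P(2.4) = -4.520000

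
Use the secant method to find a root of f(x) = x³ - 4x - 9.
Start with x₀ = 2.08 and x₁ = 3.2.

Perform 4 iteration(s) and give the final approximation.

f(x) = x³ - 4x - 9
x₀ = 2.08, x₁ = 3.2

Secant formula: x_{n+1} = x_n - f(x_n)(x_n - x_{n-1})/(f(x_n) - f(x_{n-1}))

Iteration 1:
  f(2.080000) = -8.321088
  f(3.200000) = 10.968000
  x_2 = 3.200000 - 10.968000×(3.200000 - 2.080000)/(10.968000 - (-8.321088))
       = 2.563155
Iteration 2:
  f(3.200000) = 10.968000
  f(2.563155) = -2.413298
  x_3 = 2.563155 - (-2.413298)×(2.563155 - 3.200000)/(-2.413298 - 10.968000)
       = 2.678009
Iteration 3:
  f(2.563155) = -2.413298
  f(2.678009) = -0.506071
  x_4 = 2.678009 - (-0.506071)×(2.678009 - 2.563155)/(-0.506071 - (-2.413298))
       = 2.708485
Iteration 4:
  f(2.678009) = -0.506071
  f(2.708485) = 0.035209
  x_5 = 2.708485 - 0.035209×(2.708485 - 2.678009)/(0.035209 - (-0.506071))
       = 2.706503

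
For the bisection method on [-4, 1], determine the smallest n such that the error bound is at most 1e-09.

We need (b-a)/2^n ≤ 1e-09
(1 - (-4))/2^n ≤ 1e-09
5/2^n ≤ 1e-09
2^n ≥ 5000000000
n ≥ log₂(5000000000) = 32.22
n ≥ 33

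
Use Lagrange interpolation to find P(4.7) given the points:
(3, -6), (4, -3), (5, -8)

Lagrange interpolation formula:
P(x) = Σ yᵢ × Lᵢ(x)
where Lᵢ(x) = Π_{j≠i} (x - xⱼ)/(xᵢ - xⱼ)

L_0(4.7) = (4.7 - 4)/(3 - 4) × (4.7 - 5)/(3 - 5) = -0.105000
L_1(4.7) = (4.7 - 3)/(4 - 3) × (4.7 - 5)/(4 - 5) = 0.510000
L_2(4.7) = (4.7 - 3)/(5 - 3) × (4.7 - 4)/(5 - 4) = 0.595000

P(4.7) = (-6)×L_0(4.7) + (-3)×L_1(4.7) + (-8)×L_2(4.7)
P(4.7) = -5.660000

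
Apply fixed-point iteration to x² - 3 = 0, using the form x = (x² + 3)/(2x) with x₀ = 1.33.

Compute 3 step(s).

Equation: x² - 3 = 0
Fixed-point form: x = (x² + 3)/(2x)
x₀ = 1.33

x_1 = g(1.330000) = 1.792820
x_2 = g(1.792820) = 1.733081
x_3 = g(1.733081) = 1.732051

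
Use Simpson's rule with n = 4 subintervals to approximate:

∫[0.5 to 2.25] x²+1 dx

f(x) = x²+1
a = 0.5, b = 2.25, n = 4
h = (b - a)/n = 0.437500

Simpson's rule: (h/3)[f(x₀) + 4f(x₁) + 2f(x₂) + ... + f(xₙ)]

x_0 = 0.5000, f(x_0) = 1.250000, coefficient = 1
x_1 = 0.9375, f(x_1) = 1.878906, coefficient = 4
x_2 = 1.3750, f(x_2) = 2.890625, coefficient = 2
x_3 = 1.8125, f(x_3) = 4.285156, coefficient = 4
x_4 = 2.2500, f(x_4) = 6.062500, coefficient = 1

I ≈ (0.437500/3) × 37.750000 = 5.505208
Exact value: 5.505208
Error: 0.000000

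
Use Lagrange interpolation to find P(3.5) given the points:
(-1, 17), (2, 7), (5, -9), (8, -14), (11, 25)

Lagrange interpolation formula:
P(x) = Σ yᵢ × Lᵢ(x)
where Lᵢ(x) = Π_{j≠i} (x - xⱼ)/(xᵢ - xⱼ)

L_0(3.5) = (3.5 - 2)/(-1 - 2) × (3.5 - 5)/(-1 - 5) × (3.5 - 8)/(-1 - 8) × (3.5 - 11)/(-1 - 11) = -0.039062
L_1(3.5) = (3.5 - (-1))/(2 - (-1)) × (3.5 - 5)/(2 - 5) × (3.5 - 8)/(2 - 8) × (3.5 - 11)/(2 - 11) = 0.468750
L_2(3.5) = (3.5 - (-1))/(5 - (-1)) × (3.5 - 2)/(5 - 2) × (3.5 - 8)/(5 - 8) × (3.5 - 11)/(5 - 11) = 0.703125
L_3(3.5) = (3.5 - (-1))/(8 - (-1)) × (3.5 - 2)/(8 - 2) × (3.5 - 5)/(8 - 5) × (3.5 - 11)/(8 - 11) = -0.156250
L_4(3.5) = (3.5 - (-1))/(11 - (-1)) × (3.5 - 2)/(11 - 2) × (3.5 - 5)/(11 - 5) × (3.5 - 8)/(11 - 8) = 0.023438

P(3.5) = 17×L_0(3.5) + 7×L_1(3.5) + (-9)×L_2(3.5) + (-14)×L_3(3.5) + 25×L_4(3.5)
P(3.5) = -0.937500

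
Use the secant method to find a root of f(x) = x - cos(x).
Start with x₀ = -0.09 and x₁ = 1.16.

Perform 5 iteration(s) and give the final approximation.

f(x) = x - cos(x)
x₀ = -0.09, x₁ = 1.16

Secant formula: x_{n+1} = x_n - f(x_n)(x_n - x_{n-1})/(f(x_n) - f(x_{n-1}))

Iteration 1:
  f(-0.090000) = -1.085953
  f(1.160000) = 0.760660
  x_2 = 1.160000 - 0.760660×(1.160000 - (-0.090000))/(0.760660 - (-1.085953))
       = 0.645098
Iteration 2:
  f(1.160000) = 0.760660
  f(0.645098) = -0.153944
  x_3 = 0.645098 - (-0.153944)×(0.645098 - 1.160000)/(-0.153944 - 0.760660)
       = 0.731764
Iteration 3:
  f(0.645098) = -0.153944
  f(0.731764) = -0.012232
  x_4 = 0.731764 - (-0.012232)×(0.731764 - 0.645098)/(-0.012232 - (-0.153944))
       = 0.739245
Iteration 4:
  f(0.731764) = -0.012232
  f(0.739245) = 0.000268
  x_5 = 0.739245 - 0.000268×(0.739245 - 0.731764)/(0.000268 - (-0.012232))
       = 0.739085
Iteration 5:
  f(0.739245) = 0.000268
  f(0.739085) = 0.000000
  x_6 = 0.739085 - 0.000000×(0.739085 - 0.739245)/(0.000000 - 0.000268)
       = 0.739085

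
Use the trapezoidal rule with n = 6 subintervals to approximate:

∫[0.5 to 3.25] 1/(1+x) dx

f(x) = 1/(1+x)
a = 0.5, b = 3.25, n = 6
h = (b - a)/n = 0.458333

Trapezoidal rule: (h/2)[f(x₀) + 2f(x₁) + 2f(x₂) + ... + f(xₙ)]

x_0 = 0.5000, f(x_0) = 0.666667, coefficient = 1
x_1 = 0.9583, f(x_1) = 0.510638, coefficient = 2
x_2 = 1.4167, f(x_2) = 0.413793, coefficient = 2
x_3 = 1.8750, f(x_3) = 0.347826, coefficient = 2
x_4 = 2.3333, f(x_4) = 0.300000, coefficient = 2
x_5 = 2.7917, f(x_5) = 0.263736, coefficient = 2
x_6 = 3.2500, f(x_6) = 0.235294, coefficient = 1

I ≈ (0.458333/2) × 4.573948 = 1.048196
Exact value: 1.041454
Error: 0.006743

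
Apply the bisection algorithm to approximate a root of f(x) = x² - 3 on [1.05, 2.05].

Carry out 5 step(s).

f(x) = x² - 3
Initial interval: [1.05, 2.05]

Iteration 1:
  c_1 = (1.050000 + 2.050000)/2 = 1.550000
  f(c_1) = f(1.550000) = -0.597500
  f(a) × f(c) ≥ 0, new interval: [1.550000, 2.050000]
Iteration 2:
  c_2 = (1.550000 + 2.050000)/2 = 1.800000
  f(c_2) = f(1.800000) = 0.240000
  f(a) × f(c) < 0, new interval: [1.550000, 1.800000]
Iteration 3:
  c_3 = (1.550000 + 1.800000)/2 = 1.675000
  f(c_3) = f(1.675000) = -0.194375
  f(a) × f(c) ≥ 0, new interval: [1.675000, 1.800000]
Iteration 4:
  c_4 = (1.675000 + 1.800000)/2 = 1.737500
  f(c_4) = f(1.737500) = 0.018906
  f(a) × f(c) < 0, new interval: [1.675000, 1.737500]
Iteration 5:
  c_5 = (1.675000 + 1.737500)/2 = 1.706250
  f(c_5) = f(1.706250) = -0.088711
  f(a) × f(c) ≥ 0, new interval: [1.706250, 1.737500]

After 5 iteration(s), the approximation is c_5 = 1.706250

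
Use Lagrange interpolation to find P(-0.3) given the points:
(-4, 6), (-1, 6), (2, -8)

Lagrange interpolation formula:
P(x) = Σ yᵢ × Lᵢ(x)
where Lᵢ(x) = Π_{j≠i} (x - xⱼ)/(xᵢ - xⱼ)

L_0(-0.3) = (-0.3 - (-1))/(-4 - (-1)) × (-0.3 - 2)/(-4 - 2) = -0.089444
L_1(-0.3) = (-0.3 - (-4))/(-1 - (-4)) × (-0.3 - 2)/(-1 - 2) = 0.945556
L_2(-0.3) = (-0.3 - (-4))/(2 - (-4)) × (-0.3 - (-1))/(2 - (-1)) = 0.143889

P(-0.3) = 6×L_0(-0.3) + 6×L_1(-0.3) + (-8)×L_2(-0.3)
P(-0.3) = 3.985556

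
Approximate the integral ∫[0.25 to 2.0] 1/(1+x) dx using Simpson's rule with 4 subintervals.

f(x) = 1/(1+x)
a = 0.25, b = 2.0, n = 4
h = (b - a)/n = 0.437500

Simpson's rule: (h/3)[f(x₀) + 4f(x₁) + 2f(x₂) + ... + f(xₙ)]

x_0 = 0.2500, f(x_0) = 0.800000, coefficient = 1
x_1 = 0.6875, f(x_1) = 0.592593, coefficient = 4
x_2 = 1.1250, f(x_2) = 0.470588, coefficient = 2
x_3 = 1.5625, f(x_3) = 0.390244, coefficient = 4
x_4 = 2.0000, f(x_4) = 0.333333, coefficient = 1

I ≈ (0.437500/3) × 6.005856 = 0.875854
Exact value: 0.875469
Error: 0.000385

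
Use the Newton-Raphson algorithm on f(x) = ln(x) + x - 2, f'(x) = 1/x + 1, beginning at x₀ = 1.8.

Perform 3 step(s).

f(x) = ln(x) + x - 2
f'(x) = 1/x + 1
x₀ = 1.8

Newton-Raphson formula: x_{n+1} = x_n - f(x_n)/f'(x_n)

Iteration 1:
  f(1.800000) = 0.387787
  f'(1.800000) = 1.555556
  x_1 = 1.800000 - 0.387787/1.555556 = 1.550709
Iteration 2:
  f(1.550709) = -0.010579
  f'(1.550709) = 1.644866
  x_2 = 1.550709 - (-0.010579)/1.644866 = 1.557140
Iteration 3:
  f(1.557140) = -0.000009
  f'(1.557140) = 1.642203
  x_3 = 1.557140 - (-0.000009)/1.642203 = 1.557146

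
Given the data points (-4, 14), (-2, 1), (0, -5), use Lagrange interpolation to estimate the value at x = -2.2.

Lagrange interpolation formula:
P(x) = Σ yᵢ × Lᵢ(x)
where Lᵢ(x) = Π_{j≠i} (x - xⱼ)/(xᵢ - xⱼ)

L_0(-2.2) = (-2.2 - (-2))/(-4 - (-2)) × (-2.2 - 0)/(-4 - 0) = 0.055000
L_1(-2.2) = (-2.2 - (-4))/(-2 - (-4)) × (-2.2 - 0)/(-2 - 0) = 0.990000
L_2(-2.2) = (-2.2 - (-4))/(0 - (-4)) × (-2.2 - (-2))/(0 - (-2)) = -0.045000

P(-2.2) = 14×L_0(-2.2) + 1×L_1(-2.2) + (-5)×L_2(-2.2)
P(-2.2) = 1.985000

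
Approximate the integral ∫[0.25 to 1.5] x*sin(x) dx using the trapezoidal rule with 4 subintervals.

f(x) = x*sin(x)
a = 0.25, b = 1.5, n = 4
h = (b - a)/n = 0.312500

Trapezoidal rule: (h/2)[f(x₀) + 2f(x₁) + 2f(x₂) + ... + f(xₙ)]

x_0 = 0.2500, f(x_0) = 0.061851, coefficient = 1
x_1 = 0.5625, f(x_1) = 0.299983, coefficient = 2
x_2 = 0.8750, f(x_2) = 0.671601, coefficient = 2
x_3 = 1.1875, f(x_3) = 1.101331, coefficient = 2
x_4 = 1.5000, f(x_4) = 1.496242, coefficient = 1

I ≈ (0.312500/2) × 5.703923 = 0.891238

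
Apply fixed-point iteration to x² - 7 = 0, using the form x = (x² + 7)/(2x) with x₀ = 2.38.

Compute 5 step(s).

Equation: x² - 7 = 0
Fixed-point form: x = (x² + 7)/(2x)
x₀ = 2.38

x_1 = g(2.380000) = 2.660588
x_2 = g(2.660588) = 2.645793
x_3 = g(2.645793) = 2.645751
x_4 = g(2.645751) = 2.645751
x_5 = g(2.645751) = 2.645751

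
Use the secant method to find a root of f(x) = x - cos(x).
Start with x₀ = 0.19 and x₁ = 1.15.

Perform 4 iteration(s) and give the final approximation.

f(x) = x - cos(x)
x₀ = 0.19, x₁ = 1.15

Secant formula: x_{n+1} = x_n - f(x_n)(x_n - x_{n-1})/(f(x_n) - f(x_{n-1}))

Iteration 1:
  f(0.190000) = -0.792004
  f(1.150000) = 0.741513
  x_2 = 1.150000 - 0.741513×(1.150000 - 0.190000)/(0.741513 - (-0.792004))
       = 0.685804
Iteration 2:
  f(1.150000) = 0.741513
  f(0.685804) = -0.088106
  x_3 = 0.685804 - (-0.088106)×(0.685804 - 1.150000)/(-0.088106 - 0.741513)
       = 0.735102
Iteration 3:
  f(0.685804) = -0.088106
  f(0.735102) = -0.006660
  x_4 = 0.735102 - (-0.006660)×(0.735102 - 0.685804)/(-0.006660 - (-0.088106))
       = 0.739133
Iteration 4:
  f(0.735102) = -0.006660
  f(0.739133) = 0.000081
  x_5 = 0.739133 - 0.000081×(0.739133 - 0.735102)/(0.000081 - (-0.006660))
       = 0.739085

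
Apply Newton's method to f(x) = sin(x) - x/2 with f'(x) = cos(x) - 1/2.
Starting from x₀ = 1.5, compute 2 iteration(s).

f(x) = sin(x) - x/2
f'(x) = cos(x) - 1/2
x₀ = 1.5

Newton-Raphson formula: x_{n+1} = x_n - f(x_n)/f'(x_n)

Iteration 1:
  f(1.500000) = 0.247495
  f'(1.500000) = -0.429263
  x_1 = 1.500000 - 0.247495/(-0.429263) = 2.076558
Iteration 2:
  f(2.076558) = -0.163473
  f'(2.076558) = -0.984474
  x_2 = 2.076558 - (-0.163473)/(-0.984474) = 1.910507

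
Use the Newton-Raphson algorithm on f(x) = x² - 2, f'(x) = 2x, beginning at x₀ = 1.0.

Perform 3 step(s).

f(x) = x² - 2
f'(x) = 2x
x₀ = 1.0

Newton-Raphson formula: x_{n+1} = x_n - f(x_n)/f'(x_n)

Iteration 1:
  f(1.000000) = -1.000000
  f'(1.000000) = 2.000000
  x_1 = 1.000000 - (-1.000000)/2.000000 = 1.500000
Iteration 2:
  f(1.500000) = 0.250000
  f'(1.500000) = 3.000000
  x_2 = 1.500000 - 0.250000/3.000000 = 1.416667
Iteration 3:
  f(1.416667) = 0.006944
  f'(1.416667) = 2.833333
  x_3 = 1.416667 - 0.006944/2.833333 = 1.414216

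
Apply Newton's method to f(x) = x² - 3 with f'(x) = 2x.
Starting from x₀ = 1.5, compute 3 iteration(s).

f(x) = x² - 3
f'(x) = 2x
x₀ = 1.5

Newton-Raphson formula: x_{n+1} = x_n - f(x_n)/f'(x_n)

Iteration 1:
  f(1.500000) = -0.750000
  f'(1.500000) = 3.000000
  x_1 = 1.500000 - (-0.750000)/3.000000 = 1.750000
Iteration 2:
  f(1.750000) = 0.062500
  f'(1.750000) = 3.500000
  x_2 = 1.750000 - 0.062500/3.500000 = 1.732143
Iteration 3:
  f(1.732143) = 0.000319
  f'(1.732143) = 3.464286
  x_3 = 1.732143 - 0.000319/3.464286 = 1.732051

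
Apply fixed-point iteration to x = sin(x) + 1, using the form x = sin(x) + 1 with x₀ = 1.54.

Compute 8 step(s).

Equation: x = sin(x) + 1
Fixed-point form: x = sin(x) + 1
x₀ = 1.54

x_1 = g(1.540000) = 1.999526
x_2 = g(1.999526) = 1.909495
x_3 = g(1.909495) = 1.943188
x_4 = g(1.943188) = 1.931460
x_5 = g(1.931460) = 1.935663
x_6 = g(1.935663) = 1.934171
x_7 = g(1.934171) = 1.934703
x_8 = g(1.934703) = 1.934514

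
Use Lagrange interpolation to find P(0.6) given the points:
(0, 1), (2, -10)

Lagrange interpolation formula:
P(x) = Σ yᵢ × Lᵢ(x)
where Lᵢ(x) = Π_{j≠i} (x - xⱼ)/(xᵢ - xⱼ)

L_0(0.6) = (0.6 - 2)/(0 - 2) = 0.700000
L_1(0.6) = (0.6 - 0)/(2 - 0) = 0.300000

P(0.6) = 1×L_0(0.6) + (-10)×L_1(0.6)
P(0.6) = -2.300000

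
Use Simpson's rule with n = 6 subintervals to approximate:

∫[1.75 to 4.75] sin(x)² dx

f(x) = sin(x)²
a = 1.75, b = 4.75, n = 6
h = (b - a)/n = 0.500000

Simpson's rule: (h/3)[f(x₀) + 4f(x₁) + 2f(x₂) + ... + f(xₙ)]

x_0 = 1.7500, f(x_0) = 0.968228, coefficient = 1
x_1 = 2.2500, f(x_1) = 0.605398, coefficient = 4
x_2 = 2.7500, f(x_2) = 0.145665, coefficient = 2
x_3 = 3.2500, f(x_3) = 0.011706, coefficient = 4
x_4 = 3.7500, f(x_4) = 0.326682, coefficient = 2
x_5 = 4.2500, f(x_5) = 0.801006, coefficient = 4
x_6 = 4.7500, f(x_6) = 0.998586, coefficient = 1

I ≈ (0.500000/3) × 8.583949 = 1.430658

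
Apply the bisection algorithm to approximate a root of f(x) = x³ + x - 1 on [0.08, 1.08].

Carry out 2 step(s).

f(x) = x³ + x - 1
Initial interval: [0.08, 1.08]

Iteration 1:
  c_1 = (0.080000 + 1.080000)/2 = 0.580000
  f(c_1) = f(0.580000) = -0.224888
  f(a) × f(c) ≥ 0, new interval: [0.580000, 1.080000]
Iteration 2:
  c_2 = (0.580000 + 1.080000)/2 = 0.830000
  f(c_2) = f(0.830000) = 0.401787
  f(a) × f(c) < 0, new interval: [0.580000, 0.830000]

After 2 iteration(s), the approximation is c_2 = 0.830000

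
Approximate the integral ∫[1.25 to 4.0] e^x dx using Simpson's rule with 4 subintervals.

f(x) = e^x
a = 1.25, b = 4.0, n = 4
h = (b - a)/n = 0.687500

Simpson's rule: (h/3)[f(x₀) + 4f(x₁) + 2f(x₂) + ... + f(xₙ)]

x_0 = 1.2500, f(x_0) = 3.490343, coefficient = 1
x_1 = 1.9375, f(x_1) = 6.941376, coefficient = 4
x_2 = 2.6250, f(x_2) = 13.804574, coefficient = 2
x_3 = 3.3125, f(x_3) = 27.453674, coefficient = 4
x_4 = 4.0000, f(x_4) = 54.598150, coefficient = 1

I ≈ (0.687500/3) × 223.277840 = 51.167838
Exact value: 51.107807
Error: 0.060031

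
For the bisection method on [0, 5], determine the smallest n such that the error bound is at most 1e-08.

We need (b-a)/2^n ≤ 1e-08
(5 - 0)/2^n ≤ 1e-08
5/2^n ≤ 1e-08
2^n ≥ 500000000
n ≥ log₂(500000000) = 28.90
n ≥ 29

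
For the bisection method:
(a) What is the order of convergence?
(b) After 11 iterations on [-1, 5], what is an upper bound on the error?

(a) Bisection has linear (order 1) convergence; the error is halved each step.

(b) Error bound = (b-a)/2^n = (5 - (-1))/2^{11}
    = 6/2^{11}

(a) 1 (linear); (b) error ≤ 2.93e-03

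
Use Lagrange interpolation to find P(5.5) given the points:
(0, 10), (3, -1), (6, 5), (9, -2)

Lagrange interpolation formula:
P(x) = Σ yᵢ × Lᵢ(x)
where Lᵢ(x) = Π_{j≠i} (x - xⱼ)/(xᵢ - xⱼ)

L_0(5.5) = (5.5 - 3)/(0 - 3) × (5.5 - 6)/(0 - 6) × (5.5 - 9)/(0 - 9) = -0.027006
L_1(5.5) = (5.5 - 0)/(3 - 0) × (5.5 - 6)/(3 - 6) × (5.5 - 9)/(3 - 9) = 0.178241
L_2(5.5) = (5.5 - 0)/(6 - 0) × (5.5 - 3)/(6 - 3) × (5.5 - 9)/(6 - 9) = 0.891204
L_3(5.5) = (5.5 - 0)/(9 - 0) × (5.5 - 3)/(9 - 3) × (5.5 - 6)/(9 - 6) = -0.042438

P(5.5) = 10×L_0(5.5) + (-1)×L_1(5.5) + 5×L_2(5.5) + (-2)×L_3(5.5)
P(5.5) = 4.092593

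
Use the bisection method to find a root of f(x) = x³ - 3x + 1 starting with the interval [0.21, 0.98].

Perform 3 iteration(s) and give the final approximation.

f(x) = x³ - 3x + 1
Initial interval: [0.21, 0.98]

Iteration 1:
  c_1 = (0.210000 + 0.980000)/2 = 0.595000
  f(c_1) = f(0.595000) = -0.574355
  f(a) × f(c) < 0, new interval: [0.210000, 0.595000]
Iteration 2:
  c_2 = (0.210000 + 0.595000)/2 = 0.402500
  f(c_2) = f(0.402500) = -0.142292
  f(a) × f(c) < 0, new interval: [0.210000, 0.402500]
Iteration 3:
  c_3 = (0.210000 + 0.402500)/2 = 0.306250
  f(c_3) = f(0.306250) = 0.109973
  f(a) × f(c) ≥ 0, new interval: [0.306250, 0.402500]

After 3 iteration(s), the approximation is c_3 = 0.306250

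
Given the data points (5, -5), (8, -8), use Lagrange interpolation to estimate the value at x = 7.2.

Lagrange interpolation formula:
P(x) = Σ yᵢ × Lᵢ(x)
where Lᵢ(x) = Π_{j≠i} (x - xⱼ)/(xᵢ - xⱼ)

L_0(7.2) = (7.2 - 8)/(5 - 8) = 0.266667
L_1(7.2) = (7.2 - 5)/(8 - 5) = 0.733333

P(7.2) = (-5)×L_0(7.2) + (-8)×L_1(7.2)
P(7.2) = -7.200000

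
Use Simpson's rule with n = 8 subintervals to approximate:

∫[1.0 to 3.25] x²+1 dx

f(x) = x²+1
a = 1.0, b = 3.25, n = 8
h = (b - a)/n = 0.281250

Simpson's rule: (h/3)[f(x₀) + 4f(x₁) + 2f(x₂) + ... + f(xₙ)]

x_0 = 1.0000, f(x_0) = 2.000000, coefficient = 1
x_1 = 1.2812, f(x_1) = 2.641602, coefficient = 4
x_2 = 1.5625, f(x_2) = 3.441406, coefficient = 2
x_3 = 1.8438, f(x_3) = 4.399414, coefficient = 4
x_4 = 2.1250, f(x_4) = 5.515625, coefficient = 2
x_5 = 2.4062, f(x_5) = 6.790039, coefficient = 4
x_6 = 2.6875, f(x_6) = 8.222656, coefficient = 2
x_7 = 2.9688, f(x_7) = 9.813477, coefficient = 4
x_8 = 3.2500, f(x_8) = 11.562500, coefficient = 1

I ≈ (0.281250/3) × 142.500000 = 13.359375
Exact value: 13.359375
Error: 0.000000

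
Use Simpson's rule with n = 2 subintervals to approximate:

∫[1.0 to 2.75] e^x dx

f(x) = e^x
a = 1.0, b = 2.75, n = 2
h = (b - a)/n = 0.875000

Simpson's rule: (h/3)[f(x₀) + 4f(x₁) + 2f(x₂) + ... + f(xₙ)]

x_0 = 1.0000, f(x_0) = 2.718282, coefficient = 1
x_1 = 1.8750, f(x_1) = 6.520819, coefficient = 4
x_2 = 2.7500, f(x_2) = 15.642632, coefficient = 1

I ≈ (0.875000/3) × 44.444190 = 12.962889
Exact value: 12.924350
Error: 0.038539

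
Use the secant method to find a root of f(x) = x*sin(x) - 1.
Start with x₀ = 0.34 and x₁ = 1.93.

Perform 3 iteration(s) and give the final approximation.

f(x) = x*sin(x) - 1
x₀ = 0.34, x₁ = 1.93

Secant formula: x_{n+1} = x_n - f(x_n)(x_n - x_{n-1})/(f(x_n) - f(x_{n-1}))

Iteration 1:
  f(0.340000) = -0.886614
  f(1.930000) = 0.806822
  x_2 = 1.930000 - 0.806822×(1.930000 - 0.340000)/(0.806822 - (-0.886614))
       = 1.172459
Iteration 2:
  f(1.930000) = 0.806822
  f(1.172459) = 0.080665
  x_3 = 1.172459 - 0.080665×(1.172459 - 1.930000)/(0.080665 - 0.806822)
       = 1.088309
Iteration 3:
  f(1.172459) = 0.080665
  f(1.088309) = -0.035929
  x_4 = 1.088309 - (-0.035929)×(1.088309 - 1.172459)/(-0.035929 - 0.080665)
       = 1.114240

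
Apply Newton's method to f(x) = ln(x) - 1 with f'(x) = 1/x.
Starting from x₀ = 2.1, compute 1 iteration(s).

f(x) = ln(x) - 1
f'(x) = 1/x
x₀ = 2.1

Newton-Raphson formula: x_{n+1} = x_n - f(x_n)/f'(x_n)

Iteration 1:
  f(2.100000) = -0.258063
  f'(2.100000) = 0.476190
  x_1 = 2.100000 - (-0.258063)/0.476190 = 2.641932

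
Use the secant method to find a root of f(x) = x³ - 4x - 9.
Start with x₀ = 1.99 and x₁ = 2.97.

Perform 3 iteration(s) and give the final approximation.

f(x) = x³ - 4x - 9
x₀ = 1.99, x₁ = 2.97

Secant formula: x_{n+1} = x_n - f(x_n)(x_n - x_{n-1})/(f(x_n) - f(x_{n-1}))

Iteration 1:
  f(1.990000) = -9.079401
  f(2.970000) = 5.318073
  x_2 = 2.970000 - 5.318073×(2.970000 - 1.990000)/(5.318073 - (-9.079401))
       = 2.608012
Iteration 2:
  f(2.970000) = 5.318073
  f(2.608012) = -1.693062
  x_3 = 2.608012 - (-1.693062)×(2.608012 - 2.970000)/(-1.693062 - 5.318073)
       = 2.695426
Iteration 3:
  f(2.608012) = -1.693062
  f(2.695426) = -0.198575
  x_4 = 2.695426 - (-0.198575)×(2.695426 - 2.608012)/(-0.198575 - (-1.693062))
       = 2.707040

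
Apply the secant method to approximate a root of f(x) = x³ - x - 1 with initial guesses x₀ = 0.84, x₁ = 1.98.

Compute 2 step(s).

f(x) = x³ - x - 1
x₀ = 0.84, x₁ = 1.98

Secant formula: x_{n+1} = x_n - f(x_n)(x_n - x_{n-1})/(f(x_n) - f(x_{n-1}))

Iteration 1:
  f(0.840000) = -1.247296
  f(1.980000) = 4.782392
  x_2 = 1.980000 - 4.782392×(1.980000 - 0.840000)/(4.782392 - (-1.247296))
       = 1.075819
Iteration 2:
  f(1.980000) = 4.782392
  f(1.075819) = -0.830680
  x_3 = 1.075819 - (-0.830680)×(1.075819 - 1.980000)/(-0.830680 - 4.782392)
       = 1.209629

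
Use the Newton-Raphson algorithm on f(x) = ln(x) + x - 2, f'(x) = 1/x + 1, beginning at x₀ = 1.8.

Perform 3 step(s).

f(x) = ln(x) + x - 2
f'(x) = 1/x + 1
x₀ = 1.8

Newton-Raphson formula: x_{n+1} = x_n - f(x_n)/f'(x_n)

Iteration 1:
  f(1.800000) = 0.387787
  f'(1.800000) = 1.555556
  x_1 = 1.800000 - 0.387787/1.555556 = 1.550709
Iteration 2:
  f(1.550709) = -0.010579
  f'(1.550709) = 1.644866
  x_2 = 1.550709 - (-0.010579)/1.644866 = 1.557140
Iteration 3:
  f(1.557140) = -0.000009
  f'(1.557140) = 1.642203
  x_3 = 1.557140 - (-0.000009)/1.642203 = 1.557146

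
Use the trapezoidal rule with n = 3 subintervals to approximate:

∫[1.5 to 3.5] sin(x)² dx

f(x) = sin(x)²
a = 1.5, b = 3.5, n = 3
h = (b - a)/n = 0.666667

Trapezoidal rule: (h/2)[f(x₀) + 2f(x₁) + 2f(x₂) + ... + f(xₙ)]

x_0 = 1.5000, f(x_0) = 0.994996, coefficient = 1
x_1 = 2.1667, f(x_1) = 0.685022, coefficient = 2
x_2 = 2.8333, f(x_2) = 0.092052, coefficient = 2
x_3 = 3.5000, f(x_3) = 0.123049, coefficient = 1

I ≈ (0.666667/2) × 2.672192 = 0.890731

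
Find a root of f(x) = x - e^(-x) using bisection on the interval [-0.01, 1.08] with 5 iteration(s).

f(x) = x - e^(-x)
Initial interval: [-0.01, 1.08]

Iteration 1:
  c_1 = (-0.010000 + 1.080000)/2 = 0.535000
  f(c_1) = f(0.535000) = -0.050669
  f(a) × f(c) ≥ 0, new interval: [0.535000, 1.080000]
Iteration 2:
  c_2 = (0.535000 + 1.080000)/2 = 0.807500
  f(c_2) = f(0.807500) = 0.361528
  f(a) × f(c) < 0, new interval: [0.535000, 0.807500]
Iteration 3:
  c_3 = (0.535000 + 0.807500)/2 = 0.671250
  f(c_3) = f(0.671250) = 0.160181
  f(a) × f(c) < 0, new interval: [0.535000, 0.671250]
Iteration 4:
  c_4 = (0.535000 + 0.671250)/2 = 0.603125
  f(c_4) = f(0.603125) = 0.056026
  f(a) × f(c) < 0, new interval: [0.535000, 0.603125]
Iteration 5:
  c_5 = (0.535000 + 0.603125)/2 = 0.569063
  f(c_5) = f(0.569063) = 0.003007
  f(a) × f(c) < 0, new interval: [0.535000, 0.569063]

After 5 iteration(s), the approximation is c_5 = 0.569063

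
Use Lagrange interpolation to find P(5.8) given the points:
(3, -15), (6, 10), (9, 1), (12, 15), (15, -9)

Lagrange interpolation formula:
P(x) = Σ yᵢ × Lᵢ(x)
where Lᵢ(x) = Π_{j≠i} (x - xⱼ)/(xᵢ - xⱼ)

L_0(5.8) = (5.8 - 6)/(3 - 6) × (5.8 - 9)/(3 - 9) × (5.8 - 12)/(3 - 12) × (5.8 - 15)/(3 - 15) = 0.018779
L_1(5.8) = (5.8 - 3)/(6 - 3) × (5.8 - 9)/(6 - 9) × (5.8 - 12)/(6 - 12) × (5.8 - 15)/(6 - 15) = 1.051602
L_2(5.8) = (5.8 - 3)/(9 - 3) × (5.8 - 6)/(9 - 6) × (5.8 - 12)/(9 - 12) × (5.8 - 15)/(9 - 15) = -0.098588
L_3(5.8) = (5.8 - 3)/(12 - 3) × (5.8 - 6)/(12 - 6) × (5.8 - 9)/(12 - 9) × (5.8 - 15)/(12 - 15) = 0.033923
L_4(5.8) = (5.8 - 3)/(15 - 3) × (5.8 - 6)/(15 - 6) × (5.8 - 9)/(15 - 9) × (5.8 - 12)/(15 - 12) = -0.005715

P(5.8) = (-15)×L_0(5.8) + 10×L_1(5.8) + 1×L_2(5.8) + 15×L_3(5.8) + (-9)×L_4(5.8)
P(5.8) = 10.696026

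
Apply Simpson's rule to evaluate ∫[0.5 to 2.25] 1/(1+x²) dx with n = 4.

f(x) = 1/(1+x²)
a = 0.5, b = 2.25, n = 4
h = (b - a)/n = 0.437500

Simpson's rule: (h/3)[f(x₀) + 4f(x₁) + 2f(x₂) + ... + f(xₙ)]

x_0 = 0.5000, f(x_0) = 0.800000, coefficient = 1
x_1 = 0.9375, f(x_1) = 0.532225, coefficient = 4
x_2 = 1.3750, f(x_2) = 0.345946, coefficient = 2
x_3 = 1.8125, f(x_3) = 0.233364, coefficient = 4
x_4 = 2.2500, f(x_4) = 0.164948, coefficient = 1

I ≈ (0.437500/3) × 4.719193 = 0.688216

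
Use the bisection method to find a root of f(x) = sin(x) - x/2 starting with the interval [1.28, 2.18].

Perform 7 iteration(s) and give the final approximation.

f(x) = sin(x) - x/2
Initial interval: [1.28, 2.18]

Iteration 1:
  c_1 = (1.280000 + 2.180000)/2 = 1.730000
  f(c_1) = f(1.730000) = 0.122354
  f(a) × f(c) ≥ 0, new interval: [1.730000, 2.180000]
Iteration 2:
  c_2 = (1.730000 + 2.180000)/2 = 1.955000
  f(c_2) = f(1.955000) = -0.050403
  f(a) × f(c) < 0, new interval: [1.730000, 1.955000]
Iteration 3:
  c_3 = (1.730000 + 1.955000)/2 = 1.842500
  f(c_3) = f(1.842500) = 0.042065
  f(a) × f(c) ≥ 0, new interval: [1.842500, 1.955000]
Iteration 4:
  c_4 = (1.842500 + 1.955000)/2 = 1.898750
  f(c_4) = f(1.898750) = -0.002672
  f(a) × f(c) < 0, new interval: [1.842500, 1.898750]
Iteration 5:
  c_5 = (1.842500 + 1.898750)/2 = 1.870625
  f(c_5) = f(1.870625) = 0.020075
  f(a) × f(c) ≥ 0, new interval: [1.870625, 1.898750]
Iteration 6:
  c_6 = (1.870625 + 1.898750)/2 = 1.884688
  f(c_6) = f(1.884688) = 0.008796
  f(a) × f(c) ≥ 0, new interval: [1.884688, 1.898750]
Iteration 7:
  c_7 = (1.884688 + 1.898750)/2 = 1.891719
  f(c_7) = f(1.891719) = 0.003085
  f(a) × f(c) ≥ 0, new interval: [1.891719, 1.898750]

After 7 iteration(s), the approximation is c_7 = 1.891719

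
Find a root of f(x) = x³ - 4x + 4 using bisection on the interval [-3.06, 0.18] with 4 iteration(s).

f(x) = x³ - 4x + 4
Initial interval: [-3.06, 0.18]

Iteration 1:
  c_1 = (-3.060000 + 0.180000)/2 = -1.440000
  f(c_1) = f(-1.440000) = 6.774016
  f(a) × f(c) < 0, new interval: [-3.060000, -1.440000]
Iteration 2:
  c_2 = (-3.060000 + (-1.440000))/2 = -2.250000
  f(c_2) = f(-2.250000) = 1.609375
  f(a) × f(c) < 0, new interval: [-3.060000, -2.250000]
Iteration 3:
  c_3 = (-3.060000 + (-2.250000))/2 = -2.655000
  f(c_3) = f(-2.655000) = -4.095161
  f(a) × f(c) ≥ 0, new interval: [-2.655000, -2.250000]
Iteration 4:
  c_4 = (-2.655000 + (-2.250000))/2 = -2.452500
  f(c_4) = f(-2.452500) = -0.941190
  f(a) × f(c) ≥ 0, new interval: [-2.452500, -2.250000]

After 4 iteration(s), the approximation is c_4 = -2.452500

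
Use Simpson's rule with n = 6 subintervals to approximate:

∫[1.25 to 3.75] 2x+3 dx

f(x) = 2x+3
a = 1.25, b = 3.75, n = 6
h = (b - a)/n = 0.416667

Simpson's rule: (h/3)[f(x₀) + 4f(x₁) + 2f(x₂) + ... + f(xₙ)]

x_0 = 1.2500, f(x_0) = 5.500000, coefficient = 1
x_1 = 1.6667, f(x_1) = 6.333333, coefficient = 4
x_2 = 2.0833, f(x_2) = 7.166667, coefficient = 2
x_3 = 2.5000, f(x_3) = 8.000000, coefficient = 4
x_4 = 2.9167, f(x_4) = 8.833333, coefficient = 2
x_5 = 3.3333, f(x_5) = 9.666667, coefficient = 4
x_6 = 3.7500, f(x_6) = 10.500000, coefficient = 1

I ≈ (0.416667/3) × 144.000000 = 20.000000
Exact value: 20.000000
Error: 0.000000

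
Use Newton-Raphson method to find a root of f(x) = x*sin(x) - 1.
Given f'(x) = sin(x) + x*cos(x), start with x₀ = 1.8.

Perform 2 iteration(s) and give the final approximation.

f(x) = x*sin(x) - 1
f'(x) = sin(x) + x*cos(x)
x₀ = 1.8

Newton-Raphson formula: x_{n+1} = x_n - f(x_n)/f'(x_n)

Iteration 1:
  f(1.800000) = 0.752926
  f'(1.800000) = 0.564884
  x_1 = 1.800000 - 0.752926/0.564884 = 0.467114
Iteration 2:
  f(0.467114) = -0.789653
  f'(0.467114) = 0.867384
  x_2 = 0.467114 - (-0.789653)/0.867384 = 1.377499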